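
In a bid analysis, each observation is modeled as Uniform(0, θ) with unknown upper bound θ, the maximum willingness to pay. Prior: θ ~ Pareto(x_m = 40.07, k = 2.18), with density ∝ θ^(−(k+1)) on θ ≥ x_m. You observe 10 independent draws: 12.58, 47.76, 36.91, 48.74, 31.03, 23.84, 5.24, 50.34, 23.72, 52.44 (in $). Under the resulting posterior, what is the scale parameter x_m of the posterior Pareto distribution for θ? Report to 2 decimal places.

A Pareto(scale x_m, shape k) prior on the upper bound θ of Uniform(0, θ) is conjugate: posterior is Pareto(max(x_m, max xᵢ), k + n).
Sample maximum = 52.44; prior scale x_m = 40.07 → posterior scale = max = 52.44.
Posterior shape = 2.18 + 10 = 12.18.
Posterior scale x_m = 52.44.

52.44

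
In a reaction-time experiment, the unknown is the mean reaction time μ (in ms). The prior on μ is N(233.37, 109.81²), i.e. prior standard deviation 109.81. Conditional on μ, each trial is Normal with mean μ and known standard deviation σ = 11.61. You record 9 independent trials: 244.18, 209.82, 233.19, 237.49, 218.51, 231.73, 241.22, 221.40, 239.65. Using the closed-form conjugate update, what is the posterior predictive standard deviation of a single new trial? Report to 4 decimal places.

12.2373

For Normal data with known variance σ², a Normal(μ₀, σ₀²) prior on μ is conjugate. Posterior precision = 1/σ₀² + n/σ²; posterior mean is the precision-weighted average of μ₀ and x̄.
σ₀² = 109.81² = 12058.2361, σ² = 11.61² = 134.7921; σ² + n·σ₀² = 134.7921 + 9·12058.2361 = 108658.917.
Posterior precision = 1/σ₀² + n/σ² = 1/12058.2361 + 9/134.7921 = (σ² + n·σ₀²)/(σ₀²σ²) = 108658.917/(12058.2361·134.7921); posterior variance σₙ² = σ₀²σ²/(σ² + n·σ₀²) = 12058.2361·134.7921/108658.917 = 14.958321.
Predictive variance for one new observation = σₙ² + σ² = 12058.2361·134.7921/108658.917 + 134.7921 = σ²·(σ₀² + 108658.917)/108658.917 = 134.7921·120717.1531/108658.917 = 149.750421; SD = √(134.7921·120717.1531/108658.917) = 12.2373.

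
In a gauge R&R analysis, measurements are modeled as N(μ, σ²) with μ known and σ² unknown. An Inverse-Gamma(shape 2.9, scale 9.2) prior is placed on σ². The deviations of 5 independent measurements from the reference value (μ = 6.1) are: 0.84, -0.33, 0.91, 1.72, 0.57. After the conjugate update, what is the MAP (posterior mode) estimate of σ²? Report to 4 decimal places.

1.8223

With known mean μ and an Inverse-Gamma(α, β) prior on σ², the Normal likelihood is conjugate: posterior is Inv-Gamma(α + n/2, β + Σ(xᵢ−μ)²/2).
Σ(xᵢ−μ)² = (0.84)² + (-0.33)² + (0.91)² + (1.72)² + (0.57)² = 4.9259.
Posterior: Inv-Gamma(2.9 + 5/2, 9.2 + 4.9259/2) = Inv-Gamma(5.40, 11.66295).
Mode = β/(α+1) = 11.66295/6.40 = 1.8223.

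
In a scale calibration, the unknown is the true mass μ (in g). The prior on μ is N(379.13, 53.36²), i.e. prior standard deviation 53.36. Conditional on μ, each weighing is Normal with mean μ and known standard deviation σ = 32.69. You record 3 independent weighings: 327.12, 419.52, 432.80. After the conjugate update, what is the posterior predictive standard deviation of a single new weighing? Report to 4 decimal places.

37.2188

For Normal data with known variance σ², a Normal(μ₀, σ₀²) prior on μ is conjugate. Posterior precision = 1/σ₀² + n/σ²; posterior mean is the precision-weighted average of μ₀ and x̄.
σ₀² = 53.36² = 2847.2896, σ² = 32.69² = 1068.6361; σ² + n·σ₀² = 1068.6361 + 3·2847.2896 = 9610.5049.
Posterior precision = 1/σ₀² + n/σ² = 1/2847.2896 + 3/1068.6361 = (σ² + n·σ₀²)/(σ₀²σ²) = 9610.5049/(2847.2896·1068.6361); posterior variance σₙ² = σ₀²σ²/(σ² + n·σ₀²) = 2847.2896·1068.6361/9610.5049 = 316.603184.
Predictive variance for one new observation = σₙ² + σ² = 2847.2896·1068.6361/9610.5049 + 1068.6361 = σ²·(σ₀² + 9610.5049)/9610.5049 = 1068.6361·12457.7945/9610.5049 = 1385.239284; SD = √(1068.6361·12457.7945/9610.5049) = 37.2188.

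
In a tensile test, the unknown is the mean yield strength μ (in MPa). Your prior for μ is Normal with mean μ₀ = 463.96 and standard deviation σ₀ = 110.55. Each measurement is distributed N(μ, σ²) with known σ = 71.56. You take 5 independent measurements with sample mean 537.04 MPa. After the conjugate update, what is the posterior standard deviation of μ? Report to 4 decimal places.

30.7405

For Normal data with known variance σ², a Normal(μ₀, σ₀²) prior on μ is conjugate. Posterior precision = 1/σ₀² + n/σ²; posterior mean is the precision-weighted average of μ₀ and x̄.
σ₀² = 110.55² = 12221.3025, σ² = 71.56² = 5120.8336; σ² + n·σ₀² = 5120.8336 + 5·12221.3025 = 66227.3461.
Posterior precision = 1/σ₀² + n/σ² = 1/12221.3025 + 5/5120.8336 = (σ² + n·σ₀²)/(σ₀²σ²) = 66227.3461/(12221.3025·5120.8336); posterior variance σₙ² = σ₀²σ²/(σ² + n·σ₀²) = 12221.3025·5120.8336/66227.3461 = 944.976058.
Posterior SD = √σₙ² = √(12221.3025·5120.8336/66227.3461) = 30.7405.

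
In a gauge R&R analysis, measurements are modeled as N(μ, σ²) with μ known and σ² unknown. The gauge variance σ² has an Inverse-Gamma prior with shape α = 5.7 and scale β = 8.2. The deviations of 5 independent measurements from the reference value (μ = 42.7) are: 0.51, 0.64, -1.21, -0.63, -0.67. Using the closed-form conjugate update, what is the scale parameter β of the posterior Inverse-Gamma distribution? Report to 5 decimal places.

With known mean μ and an Inverse-Gamma(α, β) prior on σ², the Normal likelihood is conjugate: posterior is Inv-Gamma(α + n/2, β + Σ(xᵢ−μ)²/2).
Σ(xᵢ−μ)² = (0.51)² + (0.64)² + (-1.21)² + (-0.63)² + (-0.67)² = 2.9796.
Posterior: Inv-Gamma(5.7 + 5/2, 8.2 + 2.9796/2) = Inv-Gamma(8.20, 9.68980).
Posterior β = 9.68980.

9.68980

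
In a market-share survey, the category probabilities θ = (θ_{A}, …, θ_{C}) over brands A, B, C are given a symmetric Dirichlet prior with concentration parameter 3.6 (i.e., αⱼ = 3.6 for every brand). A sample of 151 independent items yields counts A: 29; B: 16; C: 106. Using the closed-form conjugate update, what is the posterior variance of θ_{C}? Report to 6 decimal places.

The Dirichlet prior is conjugate to the Multinomial likelihood: each posterior αⱼ = prior αⱼ + observed count nⱼ.
Posterior concentration: (32.6, 19.6, 109.6), total = 161.8.
Var[θ_j] = α_j(Σα−α_j)/((Σα)²(Σα+1)) = 109.6·52.2/(161.8²·162.8) = 0.001342.

0.001342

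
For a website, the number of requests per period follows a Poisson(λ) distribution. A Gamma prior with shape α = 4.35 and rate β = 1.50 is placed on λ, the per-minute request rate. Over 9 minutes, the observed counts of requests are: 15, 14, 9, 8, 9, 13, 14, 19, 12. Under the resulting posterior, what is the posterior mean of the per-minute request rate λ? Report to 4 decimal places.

11.1762

With a Gamma(shape α, rate β) prior, the Poisson likelihood is conjugate: the posterior is Gamma(α + ΣXᵢ, β + n).
Sum of counts S = 113 over n = 9 minutes.
Posterior: Gamma(α+S, β+n) = Gamma(4.35+113, 1.50+9) = Gamma(117.35, 10.50).
Posterior mean = α/β = 117.35/10.50 = 11.1762.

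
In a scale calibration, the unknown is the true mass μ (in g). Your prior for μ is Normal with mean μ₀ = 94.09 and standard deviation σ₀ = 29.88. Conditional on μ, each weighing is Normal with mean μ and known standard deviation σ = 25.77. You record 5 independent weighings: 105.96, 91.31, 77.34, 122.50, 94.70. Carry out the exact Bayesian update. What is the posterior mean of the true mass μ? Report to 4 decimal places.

97.8088

For Normal data with known variance σ², a Normal(μ₀, σ₀²) prior on μ is conjugate. Posterior precision = 1/σ₀² + n/σ²; posterior mean is the precision-weighted average of μ₀ and x̄.
Σxᵢ = 105.96 + 91.31 + 77.34 + 122.50 + 94.70 = 491.81, so n·x̄ = 491.81.
σ₀² = 29.88² = 892.8144, σ² = 25.77² = 664.0929; σ² + n·σ₀² = 664.0929 + 5·892.8144 = 5128.1649.
Posterior mean = (μ₀/σ₀² + n·x̄/σ²)/(1/σ₀² + n/σ²) = (σ²·μ₀ + σ₀²·n·x̄)/(σ² + n·σ₀²) = (664.0929·94.09 + 892.8144·491.81)/5128.1649 = 501579.551025/5128.1649 = 97.8088.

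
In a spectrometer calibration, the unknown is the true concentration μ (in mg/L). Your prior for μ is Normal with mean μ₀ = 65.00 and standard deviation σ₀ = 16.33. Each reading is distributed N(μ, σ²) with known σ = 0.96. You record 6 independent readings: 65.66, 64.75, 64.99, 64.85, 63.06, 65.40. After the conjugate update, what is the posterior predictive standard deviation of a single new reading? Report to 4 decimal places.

For Normal data with known variance σ², a Normal(μ₀, σ₀²) prior on μ is conjugate. Posterior precision = 1/σ₀² + n/σ²; posterior mean is the precision-weighted average of μ₀ and x̄.
σ₀² = 16.33² = 266.6689, σ² = 0.96² = 0.9216; σ² + n·σ₀² = 0.9216 + 6·266.6689 = 1600.935.
Posterior precision = 1/σ₀² + n/σ² = 1/266.6689 + 6/0.9216 = (σ² + n·σ₀²)/(σ₀²σ²) = 1600.935/(266.6689·0.9216); posterior variance σₙ² = σ₀²σ²/(σ² + n·σ₀²) = 266.6689·0.9216/1600.935 = 0.153512.
Predictive variance for one new observation = σₙ² + σ² = 266.6689·0.9216/1600.935 + 0.9216 = σ²·(σ₀² + 1600.935)/1600.935 = 0.9216·1867.6039/1600.935 = 1.075112; SD = √(0.9216·1867.6039/1600.935) = 1.0369.

1.0369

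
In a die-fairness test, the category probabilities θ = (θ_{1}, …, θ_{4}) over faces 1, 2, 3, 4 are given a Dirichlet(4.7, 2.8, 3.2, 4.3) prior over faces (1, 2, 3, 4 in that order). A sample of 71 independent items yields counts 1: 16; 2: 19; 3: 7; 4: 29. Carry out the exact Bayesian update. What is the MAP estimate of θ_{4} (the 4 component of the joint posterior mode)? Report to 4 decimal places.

0.3939

The Dirichlet prior is conjugate to the Multinomial likelihood: each posterior αⱼ = prior αⱼ + observed count nⱼ.
Posterior concentration: (20.7, 21.8, 10.2, 33.3), total = 86.0.
Joint mode component: (α_{4}−1)/(Σα−K) = 32.3/82.0 = 0.3939.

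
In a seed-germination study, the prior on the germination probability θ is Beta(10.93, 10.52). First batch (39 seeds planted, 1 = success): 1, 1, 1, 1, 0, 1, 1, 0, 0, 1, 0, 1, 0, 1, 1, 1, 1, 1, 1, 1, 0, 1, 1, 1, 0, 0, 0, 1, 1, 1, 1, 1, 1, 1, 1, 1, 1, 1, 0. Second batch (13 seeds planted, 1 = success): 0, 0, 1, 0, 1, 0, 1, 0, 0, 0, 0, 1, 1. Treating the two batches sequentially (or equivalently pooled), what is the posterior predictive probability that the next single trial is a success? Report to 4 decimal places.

0.6117

The Beta prior is conjugate to a Binomial/Bernoulli likelihood; the update adds successes to α and failures to β.
After batch 1: Beta(10.93+29, 10.52+10) = Beta(39.93, 20.52).
After batch 2: Beta(39.93+5, 20.52+8) = Beta(44.93, 28.52).
For a single future Bernoulli trial, P(success | data) = α/(α+β) = 0.6117.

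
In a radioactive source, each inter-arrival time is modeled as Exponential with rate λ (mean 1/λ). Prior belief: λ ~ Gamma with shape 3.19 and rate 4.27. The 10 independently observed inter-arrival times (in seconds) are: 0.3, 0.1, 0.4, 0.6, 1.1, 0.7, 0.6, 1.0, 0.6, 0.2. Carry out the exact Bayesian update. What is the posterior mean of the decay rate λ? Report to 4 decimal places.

1.3364

With a Gamma(shape α, rate β) prior on the exponential rate λ, the posterior after n observations with total T = Σxᵢ is Gamma(α+n, β+T).
Sum of observations T = 5.6 seconds; n = 10.
Posterior: Gamma(3.19+10, 4.27+5.6) = Gamma(13.19, 9.87).
Posterior mean of λ = α/β = 13.19/9.87 = 1.3364.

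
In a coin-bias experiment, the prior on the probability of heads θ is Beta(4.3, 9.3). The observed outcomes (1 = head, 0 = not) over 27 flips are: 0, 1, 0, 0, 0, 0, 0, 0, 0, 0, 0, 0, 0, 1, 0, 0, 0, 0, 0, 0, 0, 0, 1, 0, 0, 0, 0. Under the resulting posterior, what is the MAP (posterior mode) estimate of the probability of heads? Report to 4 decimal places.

The Beta prior is conjugate to a Binomial/Bernoulli likelihood; the update adds successes to α and failures to β.
Posterior: Beta(α+k, β+n−k) = Beta(4.3+3, 9.3+24) = Beta(7.3, 33.3).
Mode of Beta(a,b) for a,b>1 is (a−1)/(a+b−2) = 6.3/38.6 = 0.1632.

0.1632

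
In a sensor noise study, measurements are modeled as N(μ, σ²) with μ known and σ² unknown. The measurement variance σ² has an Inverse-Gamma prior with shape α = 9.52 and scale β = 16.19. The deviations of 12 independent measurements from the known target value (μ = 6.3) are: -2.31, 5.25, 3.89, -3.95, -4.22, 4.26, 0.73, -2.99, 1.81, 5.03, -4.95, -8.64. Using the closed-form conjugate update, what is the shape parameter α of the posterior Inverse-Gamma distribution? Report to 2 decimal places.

With known mean μ and an Inverse-Gamma(α, β) prior on σ², the Normal likelihood is conjugate: posterior is Inv-Gamma(α + n/2, β + Σ(xᵢ−μ)²/2).
Σ(xᵢ−μ)² = (-2.31)² + (5.25)² + (3.89)² + (-3.95)² + (-4.22)² + (4.26)² + (0.73)² + (-2.99)² + (1.81)² + (5.03)² + (-4.95)² + (-8.64)² = 236.7913.
Posterior: Inv-Gamma(9.52 + 12/2, 16.19 + 236.7913/2) = Inv-Gamma(15.52, 134.58565).
Posterior α = 15.52.

15.52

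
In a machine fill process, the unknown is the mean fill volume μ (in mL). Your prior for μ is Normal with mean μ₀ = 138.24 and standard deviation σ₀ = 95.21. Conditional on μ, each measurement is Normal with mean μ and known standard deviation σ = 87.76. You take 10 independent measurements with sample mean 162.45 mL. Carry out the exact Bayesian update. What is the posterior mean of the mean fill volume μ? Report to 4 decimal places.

160.5541

For Normal data with known variance σ², a Normal(μ₀, σ₀²) prior on μ is conjugate. Posterior precision = 1/σ₀² + n/σ²; posterior mean is the precision-weighted average of μ₀ and x̄.
n·x̄ = 10·162.45 = 1624.5.
σ₀² = 95.21² = 9064.9441, σ² = 87.76² = 7701.8176; σ² + n·σ₀² = 7701.8176 + 10·9064.9441 = 98351.2586.
Posterior mean = (μ₀/σ₀² + n·x̄/σ²)/(1/σ₀² + n/σ²) = (σ²·μ₀ + σ₀²·n·x̄)/(σ² + n·σ₀²) = (7701.8176·138.24 + 9064.9441·1624.5)/98351.2586 = 15790700.955474/98351.2586 = 160.5541.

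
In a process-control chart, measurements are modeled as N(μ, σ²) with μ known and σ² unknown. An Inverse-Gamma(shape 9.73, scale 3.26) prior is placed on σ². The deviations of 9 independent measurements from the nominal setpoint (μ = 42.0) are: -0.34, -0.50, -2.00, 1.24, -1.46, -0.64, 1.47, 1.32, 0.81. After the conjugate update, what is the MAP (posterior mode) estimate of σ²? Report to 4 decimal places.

With known mean μ and an Inverse-Gamma(α, β) prior on σ², the Normal likelihood is conjugate: posterior is Inv-Gamma(α + n/2, β + Σ(xᵢ−μ)²/2).
Σ(xᵢ−μ)² = (-0.34)² + (-0.50)² + (-2.00)² + (1.24)² + (-1.46)² + (-0.64)² + (1.47)² + (1.32)² + (0.81)² = 13.0038.
Posterior: Inv-Gamma(9.73 + 9/2, 3.26 + 13.0038/2) = Inv-Gamma(14.23, 9.76190).
Mode = β/(α+1) = 9.76190/15.23 = 0.6410.

0.6410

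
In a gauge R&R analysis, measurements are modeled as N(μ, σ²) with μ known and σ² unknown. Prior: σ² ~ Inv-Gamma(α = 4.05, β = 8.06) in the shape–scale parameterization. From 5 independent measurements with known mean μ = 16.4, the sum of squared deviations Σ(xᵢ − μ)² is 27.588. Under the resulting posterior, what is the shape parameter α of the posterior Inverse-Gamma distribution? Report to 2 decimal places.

With known mean μ and an Inverse-Gamma(α, β) prior on σ², the Normal likelihood is conjugate: posterior is Inv-Gamma(α + n/2, β + Σ(xᵢ−μ)²/2).
Posterior: Inv-Gamma(4.05 + 5/2, 8.06 + 27.588/2) = Inv-Gamma(6.55, 21.8540).
Posterior α = 6.55.

6.55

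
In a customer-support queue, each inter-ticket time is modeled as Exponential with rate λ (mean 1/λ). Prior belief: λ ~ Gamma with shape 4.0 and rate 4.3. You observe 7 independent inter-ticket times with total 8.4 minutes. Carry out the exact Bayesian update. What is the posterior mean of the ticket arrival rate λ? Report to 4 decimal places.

0.8661

With a Gamma(shape α, rate β) prior on the exponential rate λ, the posterior after n observations with total T = Σxᵢ is Gamma(α+n, β+T).
Posterior: Gamma(4.0+7, 4.3+8.4) = Gamma(11.0, 12.7).
Posterior mean of λ = α/β = 11.0/12.7 = 0.8661.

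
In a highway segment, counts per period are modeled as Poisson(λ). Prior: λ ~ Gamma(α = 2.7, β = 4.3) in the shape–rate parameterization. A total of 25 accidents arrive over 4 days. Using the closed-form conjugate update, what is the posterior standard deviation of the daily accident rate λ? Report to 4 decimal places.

0.6341

With a Gamma(shape α, rate β) prior, the Poisson likelihood is conjugate: the posterior is Gamma(α + ΣXᵢ, β + n).
Posterior: Gamma(α+S, β+n) = Gamma(2.7+25, 4.3+4) = Gamma(27.7, 8.3).
SD = √α/β = √27.7/8.3 = 0.6341.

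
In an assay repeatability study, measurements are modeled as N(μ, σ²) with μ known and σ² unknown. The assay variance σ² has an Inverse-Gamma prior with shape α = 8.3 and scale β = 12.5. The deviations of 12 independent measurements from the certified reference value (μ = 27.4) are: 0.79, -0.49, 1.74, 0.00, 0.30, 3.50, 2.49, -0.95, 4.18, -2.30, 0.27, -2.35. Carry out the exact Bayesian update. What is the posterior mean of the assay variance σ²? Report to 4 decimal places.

With known mean μ and an Inverse-Gamma(α, β) prior on σ², the Normal likelihood is conjugate: posterior is Inv-Gamma(α + n/2, β + Σ(xᵢ−μ)²/2).
Σ(xᵢ−μ)² = (0.79)² + (-0.49)² + (1.74)² + (0.00)² + (0.30)² + (3.50)² + (2.49)² + (-0.95)² + (4.18)² + (-2.30)² + (0.27)² + (-2.35)² = 51.6922.
Posterior: Inv-Gamma(8.3 + 12/2, 12.5 + 51.6922/2) = Inv-Gamma(14.30, 38.34610).
E[σ²|data] = β/(α−1) = 38.34610/13.30 = 2.8832.

2.8832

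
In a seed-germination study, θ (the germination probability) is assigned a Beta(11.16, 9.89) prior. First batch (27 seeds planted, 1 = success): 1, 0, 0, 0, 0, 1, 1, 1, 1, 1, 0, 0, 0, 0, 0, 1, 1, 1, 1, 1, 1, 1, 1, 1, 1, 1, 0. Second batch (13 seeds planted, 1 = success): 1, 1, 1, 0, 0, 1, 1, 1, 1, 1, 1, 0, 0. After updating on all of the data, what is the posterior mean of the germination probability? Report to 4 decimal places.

The Beta prior is conjugate to a Binomial/Bernoulli likelihood; the update adds successes to α and failures to β.
After batch 1: Beta(11.16+17, 9.89+10) = Beta(28.16, 19.89).
After batch 2: Beta(28.16+9, 19.89+4) = Beta(37.16, 23.89).
Posterior mean = α/(α+β) = 37.16/61.05 = 0.6087.

0.6087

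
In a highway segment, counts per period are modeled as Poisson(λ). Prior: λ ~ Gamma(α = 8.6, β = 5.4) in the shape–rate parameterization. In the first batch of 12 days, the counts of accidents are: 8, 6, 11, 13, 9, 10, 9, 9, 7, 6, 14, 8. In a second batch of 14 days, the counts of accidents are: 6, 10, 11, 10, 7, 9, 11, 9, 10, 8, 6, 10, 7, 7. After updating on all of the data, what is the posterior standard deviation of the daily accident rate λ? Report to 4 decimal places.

With a Gamma(shape α, rate β) prior, the Poisson likelihood is conjugate: the posterior is Gamma(α + ΣXᵢ, β + n).
Batch 1: sum of counts S = 110 over n = 12 days.
After batch 1: Gamma(α+S, β+n) = Gamma(8.6+110, 5.4+12) = Gamma(118.6, 17.4).
Batch 2: sum of counts S = 121 over n = 14 days.
After batch 2: Gamma(α+S, β+n) = Gamma(118.6+121, 17.4+14) = Gamma(239.6, 31.4).
SD = √α/β = √239.6/31.4 = 0.4930.

0.4930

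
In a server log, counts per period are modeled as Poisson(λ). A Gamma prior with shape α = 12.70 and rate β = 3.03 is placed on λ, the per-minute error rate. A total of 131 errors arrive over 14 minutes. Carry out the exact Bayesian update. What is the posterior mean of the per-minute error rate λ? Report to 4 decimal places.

With a Gamma(shape α, rate β) prior, the Poisson likelihood is conjugate: the posterior is Gamma(α + ΣXᵢ, β + n).
Posterior: Gamma(α+S, β+n) = Gamma(12.70+131, 3.03+14) = Gamma(143.70, 17.03).
Posterior mean = α/β = 143.70/17.03 = 8.4381.

8.4381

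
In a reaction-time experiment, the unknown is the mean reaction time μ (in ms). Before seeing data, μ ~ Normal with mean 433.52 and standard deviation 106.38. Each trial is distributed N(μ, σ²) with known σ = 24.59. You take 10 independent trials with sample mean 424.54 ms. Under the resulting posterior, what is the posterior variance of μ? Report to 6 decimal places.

For Normal data with known variance σ², a Normal(μ₀, σ₀²) prior on μ is conjugate. Posterior precision = 1/σ₀² + n/σ²; posterior mean is the precision-weighted average of μ₀ and x̄.
σ₀² = 106.38² = 11316.7044, σ² = 24.59² = 604.6681; σ² + n·σ₀² = 604.6681 + 10·11316.7044 = 113771.7121.
Posterior precision = 1/σ₀² + n/σ² = 1/11316.7044 + 10/604.6681 = (σ² + n·σ₀²)/(σ₀²σ²) = 113771.7121/(11316.7044·604.6681); posterior variance σₙ² = σ₀²σ²/(σ² + n·σ₀²) = 11316.7044·604.6681/113771.7121 = 60.145444.

60.145444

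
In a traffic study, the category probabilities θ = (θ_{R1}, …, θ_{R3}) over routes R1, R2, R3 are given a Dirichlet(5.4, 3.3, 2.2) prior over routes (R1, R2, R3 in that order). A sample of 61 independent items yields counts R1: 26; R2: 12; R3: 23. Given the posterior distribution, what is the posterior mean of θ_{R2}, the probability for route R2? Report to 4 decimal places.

0.2128

The Dirichlet prior is conjugate to the Multinomial likelihood: each posterior αⱼ = prior αⱼ + observed count nⱼ.
Posterior concentration: (31.4, 15.3, 25.2), total = 71.9.
E[θ_{R2}|data] = α_{R2}/Σα = 15.3/71.9 = 0.2128.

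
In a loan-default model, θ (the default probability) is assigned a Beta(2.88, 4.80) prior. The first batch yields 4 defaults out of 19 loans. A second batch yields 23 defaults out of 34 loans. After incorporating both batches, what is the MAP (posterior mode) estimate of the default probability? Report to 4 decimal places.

0.4922

The Beta prior is conjugate to a Binomial/Bernoulli likelihood; the update adds successes to α and failures to β.
After batch 1: Beta(2.88+4, 4.80+15) = Beta(6.88, 19.80).
After batch 2: Beta(6.88+23, 19.80+11) = Beta(29.88, 30.80).
Mode of Beta(a,b) for a,b>1 is (a−1)/(a+b−2) = 28.88/58.68 = 0.4922.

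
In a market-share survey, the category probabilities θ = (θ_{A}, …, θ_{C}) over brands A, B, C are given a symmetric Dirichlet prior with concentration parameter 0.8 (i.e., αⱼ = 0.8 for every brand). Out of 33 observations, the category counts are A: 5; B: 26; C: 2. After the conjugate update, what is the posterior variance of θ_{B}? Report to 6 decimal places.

0.005053

The Dirichlet prior is conjugate to the Multinomial likelihood: each posterior αⱼ = prior αⱼ + observed count nⱼ.
Posterior concentration: (5.8, 26.8, 2.8), total = 35.4.
Var[θ_j] = α_j(Σα−α_j)/((Σα)²(Σα+1)) = 26.8·8.6/(35.4²·36.4) = 0.005053.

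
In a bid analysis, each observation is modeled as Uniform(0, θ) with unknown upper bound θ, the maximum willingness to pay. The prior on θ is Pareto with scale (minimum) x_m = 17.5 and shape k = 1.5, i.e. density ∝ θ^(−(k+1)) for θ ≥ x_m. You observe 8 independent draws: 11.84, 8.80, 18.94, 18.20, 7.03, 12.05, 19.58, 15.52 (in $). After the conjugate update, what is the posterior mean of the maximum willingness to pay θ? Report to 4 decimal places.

21.8835

A Pareto(scale x_m, shape k) prior on the upper bound θ of Uniform(0, θ) is conjugate: posterior is Pareto(max(x_m, max xᵢ), k + n).
Sample maximum = 19.58; prior scale x_m = 17.5 → posterior scale = max = 19.58.
Posterior shape = 1.5 + 8 = 9.5.
E[θ|data] = k·x_m/(k−1) = 9.5·19.58/8.5 = 21.8835.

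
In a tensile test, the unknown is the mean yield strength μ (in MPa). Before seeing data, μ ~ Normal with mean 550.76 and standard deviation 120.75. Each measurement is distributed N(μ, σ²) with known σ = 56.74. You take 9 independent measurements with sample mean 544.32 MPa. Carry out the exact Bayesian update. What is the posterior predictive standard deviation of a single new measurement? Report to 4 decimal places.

59.7376

For Normal data with known variance σ², a Normal(μ₀, σ₀²) prior on μ is conjugate. Posterior precision = 1/σ₀² + n/σ²; posterior mean is the precision-weighted average of μ₀ and x̄.
σ₀² = 120.75² = 14580.5625, σ² = 56.74² = 3219.4276; σ² + n·σ₀² = 3219.4276 + 9·14580.5625 = 134444.4901.
Posterior precision = 1/σ₀² + n/σ² = 1/14580.5625 + 9/3219.4276 = (σ² + n·σ₀²)/(σ₀²σ²) = 134444.4901/(14580.5625·3219.4276); posterior variance σₙ² = σ₀²σ²/(σ² + n·σ₀²) = 14580.5625·3219.4276/134444.4901 = 349.148301.
Predictive variance for one new observation = σₙ² + σ² = 14580.5625·3219.4276/134444.4901 + 3219.4276 = σ²·(σ₀² + 134444.4901)/134444.4901 = 3219.4276·149025.0526/134444.4901 = 3568.575901; SD = √(3219.4276·149025.0526/134444.4901) = 59.7376.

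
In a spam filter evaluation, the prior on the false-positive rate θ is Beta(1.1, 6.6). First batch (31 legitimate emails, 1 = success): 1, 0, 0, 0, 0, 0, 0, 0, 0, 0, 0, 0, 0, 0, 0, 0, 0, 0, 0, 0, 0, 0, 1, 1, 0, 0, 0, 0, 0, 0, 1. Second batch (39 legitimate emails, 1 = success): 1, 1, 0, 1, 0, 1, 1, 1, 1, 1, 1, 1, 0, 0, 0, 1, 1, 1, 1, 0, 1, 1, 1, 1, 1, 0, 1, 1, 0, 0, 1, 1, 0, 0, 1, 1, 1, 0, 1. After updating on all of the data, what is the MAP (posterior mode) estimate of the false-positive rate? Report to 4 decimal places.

The Beta prior is conjugate to a Binomial/Bernoulli likelihood; the update adds successes to α and failures to β.
After batch 1: Beta(1.1+4, 6.6+27) = Beta(5.1, 33.6).
After batch 2: Beta(5.1+27, 33.6+12) = Beta(32.1, 45.6).
Mode of Beta(a,b) for a,b>1 is (a−1)/(a+b−2) = 31.1/75.7 = 0.4108.

0.4108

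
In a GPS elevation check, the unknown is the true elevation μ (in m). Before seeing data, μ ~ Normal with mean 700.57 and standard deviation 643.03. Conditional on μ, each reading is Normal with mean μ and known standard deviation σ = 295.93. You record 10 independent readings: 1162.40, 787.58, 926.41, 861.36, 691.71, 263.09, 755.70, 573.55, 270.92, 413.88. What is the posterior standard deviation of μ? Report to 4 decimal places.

For Normal data with known variance σ², a Normal(μ₀, σ₀²) prior on μ is conjugate. Posterior precision = 1/σ₀² + n/σ²; posterior mean is the precision-weighted average of μ₀ and x̄.
σ₀² = 643.03² = 413487.5809, σ² = 295.93² = 87574.5649; σ² + n·σ₀² = 87574.5649 + 10·413487.5809 = 4222450.3739.
Posterior precision = 1/σ₀² + n/σ² = 1/413487.5809 + 10/87574.5649 = (σ² + n·σ₀²)/(σ₀²σ²) = 4222450.3739/(413487.5809·87574.5649); posterior variance σₙ² = σ₀²σ²/(σ² + n·σ₀²) = 413487.5809·87574.5649/4222450.3739 = 8575.824884.
Posterior SD = √σₙ² = √(413487.5809·87574.5649/4222450.3739) = 92.6057.

92.6057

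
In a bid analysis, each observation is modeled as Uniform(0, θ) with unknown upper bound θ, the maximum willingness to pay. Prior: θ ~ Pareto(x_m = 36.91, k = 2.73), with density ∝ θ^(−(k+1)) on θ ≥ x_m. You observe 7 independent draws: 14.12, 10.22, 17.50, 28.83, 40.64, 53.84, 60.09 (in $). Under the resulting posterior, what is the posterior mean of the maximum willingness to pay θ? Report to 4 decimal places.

A Pareto(scale x_m, shape k) prior on the upper bound θ of Uniform(0, θ) is conjugate: posterior is Pareto(max(x_m, max xᵢ), k + n).
Sample maximum = 60.09; prior scale x_m = 36.91 → posterior scale = max = 60.09.
Posterior shape = 2.73 + 7 = 9.73.
E[θ|data] = k·x_m/(k−1) = 9.73·60.09/8.73 = 66.9732.

66.9732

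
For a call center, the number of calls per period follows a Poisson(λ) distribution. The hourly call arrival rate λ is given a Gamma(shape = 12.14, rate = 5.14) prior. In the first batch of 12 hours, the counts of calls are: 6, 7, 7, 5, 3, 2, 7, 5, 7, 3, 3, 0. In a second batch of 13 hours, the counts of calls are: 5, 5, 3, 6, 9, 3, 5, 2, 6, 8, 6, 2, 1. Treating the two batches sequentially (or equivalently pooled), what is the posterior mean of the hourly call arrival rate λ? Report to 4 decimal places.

4.2515

With a Gamma(shape α, rate β) prior, the Poisson likelihood is conjugate: the posterior is Gamma(α + ΣXᵢ, β + n).
Batch 1: sum of counts S = 55 over n = 12 hours.
After batch 1: Gamma(α+S, β+n) = Gamma(12.14+55, 5.14+12) = Gamma(67.14, 17.14).
Batch 2: sum of counts S = 61 over n = 13 hours.
After batch 2: Gamma(α+S, β+n) = Gamma(67.14+61, 17.14+13) = Gamma(128.14, 30.14).
Posterior mean = α/β = 128.14/30.14 = 4.2515.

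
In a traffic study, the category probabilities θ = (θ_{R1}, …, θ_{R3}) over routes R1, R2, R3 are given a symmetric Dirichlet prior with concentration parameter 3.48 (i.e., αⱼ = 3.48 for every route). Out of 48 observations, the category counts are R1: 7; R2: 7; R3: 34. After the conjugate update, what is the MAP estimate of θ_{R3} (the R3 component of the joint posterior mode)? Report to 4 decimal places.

The Dirichlet prior is conjugate to the Multinomial likelihood: each posterior αⱼ = prior αⱼ + observed count nⱼ.
Posterior concentration: (10.48, 10.48, 37.48), total = 58.44.
Joint mode component: (α_{R3}−1)/(Σα−K) = 36.48/55.44 = 0.6580.

0.6580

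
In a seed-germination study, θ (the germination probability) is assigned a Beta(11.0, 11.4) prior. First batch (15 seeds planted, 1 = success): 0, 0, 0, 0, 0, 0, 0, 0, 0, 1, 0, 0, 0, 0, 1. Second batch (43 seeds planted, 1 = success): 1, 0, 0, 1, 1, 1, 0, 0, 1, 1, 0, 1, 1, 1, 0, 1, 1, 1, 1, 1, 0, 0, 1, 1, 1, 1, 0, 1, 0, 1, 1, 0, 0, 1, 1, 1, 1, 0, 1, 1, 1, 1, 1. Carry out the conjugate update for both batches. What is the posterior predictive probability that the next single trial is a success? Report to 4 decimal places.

0.5348

The Beta prior is conjugate to a Binomial/Bernoulli likelihood; the update adds successes to α and failures to β.
After batch 1: Beta(11.0+2, 11.4+13) = Beta(13.0, 24.4).
After batch 2: Beta(13.0+30, 24.4+13) = Beta(43.0, 37.4).
For a single future Bernoulli trial, P(success | data) = α/(α+β) = 0.5348.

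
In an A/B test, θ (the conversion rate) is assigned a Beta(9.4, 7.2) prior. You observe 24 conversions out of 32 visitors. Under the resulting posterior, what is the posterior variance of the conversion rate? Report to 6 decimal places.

0.004333

The Beta prior is conjugate to a Binomial/Bernoulli likelihood; the update adds successes to α and failures to β.
Posterior: Beta(α+k, β+n−k) = Beta(9.4+24, 7.2+8) = Beta(33.4, 15.2).
Var = αβ/((α+β)²(α+β+1)) = 33.4·15.2/(48.6²·49.6) = 0.004333.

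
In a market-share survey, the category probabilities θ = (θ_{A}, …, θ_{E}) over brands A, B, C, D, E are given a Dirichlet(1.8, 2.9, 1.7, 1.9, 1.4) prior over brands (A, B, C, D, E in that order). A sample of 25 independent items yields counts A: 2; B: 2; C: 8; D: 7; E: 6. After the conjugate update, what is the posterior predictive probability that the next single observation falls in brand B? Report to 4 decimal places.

0.1412

The Dirichlet prior is conjugate to the Multinomial likelihood: each posterior αⱼ = prior αⱼ + observed count nⱼ.
Posterior concentration: (3.8, 4.9, 9.7, 8.9, 7.4), total = 34.7.
P(next = B | data) = α_{B}/Σα = 0.1412.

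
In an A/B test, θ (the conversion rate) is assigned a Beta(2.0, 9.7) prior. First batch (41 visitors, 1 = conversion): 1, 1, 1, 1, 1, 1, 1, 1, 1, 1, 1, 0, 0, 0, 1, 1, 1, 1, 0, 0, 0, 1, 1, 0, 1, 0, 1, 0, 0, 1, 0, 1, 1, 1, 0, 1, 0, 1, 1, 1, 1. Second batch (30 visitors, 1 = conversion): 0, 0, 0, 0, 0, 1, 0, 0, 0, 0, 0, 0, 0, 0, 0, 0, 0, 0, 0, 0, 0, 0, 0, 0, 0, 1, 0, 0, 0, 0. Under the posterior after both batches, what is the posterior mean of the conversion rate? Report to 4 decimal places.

The Beta prior is conjugate to a Binomial/Bernoulli likelihood; the update adds successes to α and failures to β.
After batch 1: Beta(2.0+28, 9.7+13) = Beta(30.0, 22.7).
After batch 2: Beta(30.0+2, 22.7+28) = Beta(32.0, 50.7).
Posterior mean = α/(α+β) = 32.0/82.7 = 0.3869.

0.3869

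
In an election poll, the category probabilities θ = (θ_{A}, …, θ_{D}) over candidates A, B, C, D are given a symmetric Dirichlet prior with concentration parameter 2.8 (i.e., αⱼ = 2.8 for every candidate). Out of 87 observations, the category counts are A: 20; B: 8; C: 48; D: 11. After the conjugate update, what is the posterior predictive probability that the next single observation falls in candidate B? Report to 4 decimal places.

0.1100

The Dirichlet prior is conjugate to the Multinomial likelihood: each posterior αⱼ = prior αⱼ + observed count nⱼ.
Posterior concentration: (22.8, 10.8, 50.8, 13.8), total = 98.2.
P(next = B | data) = α_{B}/Σα = 0.1100.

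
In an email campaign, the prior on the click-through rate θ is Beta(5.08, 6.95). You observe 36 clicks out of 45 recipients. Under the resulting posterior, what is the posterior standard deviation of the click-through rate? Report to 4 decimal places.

0.0589

The Beta prior is conjugate to a Binomial/Bernoulli likelihood; the update adds successes to α and failures to β.
Posterior: Beta(α+k, β+n−k) = Beta(5.08+36, 6.95+9) = Beta(41.08, 15.95).
Var = αβ/((α+β)²(α+β+1)) = 41.08·15.95/(57.03²·58.03) = 0.00347162; SD = √0.00347162 = 0.0589.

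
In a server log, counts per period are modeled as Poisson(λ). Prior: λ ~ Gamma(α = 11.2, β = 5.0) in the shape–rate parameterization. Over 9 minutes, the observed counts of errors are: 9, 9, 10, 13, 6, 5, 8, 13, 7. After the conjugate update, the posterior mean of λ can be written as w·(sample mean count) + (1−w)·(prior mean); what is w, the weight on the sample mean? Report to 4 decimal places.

0.6429

With a Gamma(shape α, rate β) prior, the Poisson likelihood is conjugate: the posterior is Gamma(α + ΣXᵢ, β + n).
Posterior mean = (α₀+S)/(β₀+n) = [n/(β₀+n)]·(S/n) + [β₀/(β₀+n)]·(α₀/β₀), so only n and β₀ enter the weight.
Weight on data w = n/(β₀+n) = 9/(5.0+9) = 9/14.0 = 0.6429.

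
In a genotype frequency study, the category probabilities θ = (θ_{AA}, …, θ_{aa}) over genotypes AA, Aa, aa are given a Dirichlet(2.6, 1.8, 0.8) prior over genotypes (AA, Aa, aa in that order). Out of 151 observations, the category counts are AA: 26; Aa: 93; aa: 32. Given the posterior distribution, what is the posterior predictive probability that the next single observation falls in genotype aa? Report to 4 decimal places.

The Dirichlet prior is conjugate to the Multinomial likelihood: each posterior αⱼ = prior αⱼ + observed count nⱼ.
Posterior concentration: (28.6, 94.8, 32.8), total = 156.2.
P(next = aa | data) = α_{aa}/Σα = 0.2100.

0.2100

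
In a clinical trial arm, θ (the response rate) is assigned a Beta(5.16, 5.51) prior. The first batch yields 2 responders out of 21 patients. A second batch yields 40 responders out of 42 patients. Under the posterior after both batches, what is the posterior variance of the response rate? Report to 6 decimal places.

0.003085

The Beta prior is conjugate to a Binomial/Bernoulli likelihood; the update adds successes to α and failures to β.
After batch 1: Beta(5.16+2, 5.51+19) = Beta(7.16, 24.51).
After batch 2: Beta(7.16+40, 24.51+2) = Beta(47.16, 26.51).
Var = αβ/((α+β)²(α+β+1)) = 47.16·26.51/(73.67²·74.67) = 0.003085.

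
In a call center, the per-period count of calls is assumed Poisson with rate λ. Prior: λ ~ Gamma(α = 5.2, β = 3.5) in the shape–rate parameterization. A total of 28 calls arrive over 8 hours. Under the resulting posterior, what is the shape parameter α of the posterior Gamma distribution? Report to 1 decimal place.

33.2

With a Gamma(shape α, rate β) prior, the Poisson likelihood is conjugate: the posterior is Gamma(α + ΣXᵢ, β + n).
Posterior: Gamma(α+S, β+n) = Gamma(5.2+28, 3.5+8) = Gamma(33.2, 11.5).
Posterior α = 33.2.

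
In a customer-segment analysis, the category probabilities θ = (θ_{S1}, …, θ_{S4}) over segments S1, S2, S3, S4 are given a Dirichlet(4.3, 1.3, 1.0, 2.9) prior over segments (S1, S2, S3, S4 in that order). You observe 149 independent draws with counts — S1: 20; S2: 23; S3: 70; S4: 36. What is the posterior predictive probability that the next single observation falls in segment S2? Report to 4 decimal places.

The Dirichlet prior is conjugate to the Multinomial likelihood: each posterior αⱼ = prior αⱼ + observed count nⱼ.
Posterior concentration: (24.3, 24.3, 71.0, 38.9), total = 158.5.
P(next = S2 | data) = α_{S2}/Σα = 0.1533.

0.1533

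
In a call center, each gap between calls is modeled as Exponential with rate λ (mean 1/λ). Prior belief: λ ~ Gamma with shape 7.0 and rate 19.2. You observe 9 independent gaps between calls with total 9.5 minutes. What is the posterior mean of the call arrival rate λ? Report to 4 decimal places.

With a Gamma(shape α, rate β) prior on the exponential rate λ, the posterior after n observations with total T = Σxᵢ is Gamma(α+n, β+T).
Posterior: Gamma(7.0+9, 19.2+9.5) = Gamma(16.0, 28.7).
Posterior mean of λ = α/β = 16.0/28.7 = 0.5575.

0.5575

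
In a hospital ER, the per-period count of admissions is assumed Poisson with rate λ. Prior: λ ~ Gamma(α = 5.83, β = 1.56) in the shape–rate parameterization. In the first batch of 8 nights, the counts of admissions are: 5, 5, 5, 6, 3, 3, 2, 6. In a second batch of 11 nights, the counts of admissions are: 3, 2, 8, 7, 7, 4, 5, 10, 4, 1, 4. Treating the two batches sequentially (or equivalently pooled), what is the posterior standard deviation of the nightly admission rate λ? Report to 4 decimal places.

0.4761

With a Gamma(shape α, rate β) prior, the Poisson likelihood is conjugate: the posterior is Gamma(α + ΣXᵢ, β + n).
Batch 1: sum of counts S = 35 over n = 8 nights.
After batch 1: Gamma(α+S, β+n) = Gamma(5.83+35, 1.56+8) = Gamma(40.83, 9.56).
Batch 2: sum of counts S = 55 over n = 11 nights.
After batch 2: Gamma(α+S, β+n) = Gamma(40.83+55, 9.56+11) = Gamma(95.83, 20.56).
SD = √α/β = √95.83/20.56 = 0.4761.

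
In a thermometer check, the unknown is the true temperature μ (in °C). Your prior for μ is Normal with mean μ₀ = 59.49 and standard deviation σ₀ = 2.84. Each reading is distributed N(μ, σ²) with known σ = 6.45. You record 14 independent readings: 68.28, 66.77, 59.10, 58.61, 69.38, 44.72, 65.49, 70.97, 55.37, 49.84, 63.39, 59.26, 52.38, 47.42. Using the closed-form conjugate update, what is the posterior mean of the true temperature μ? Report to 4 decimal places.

For Normal data with known variance σ², a Normal(μ₀, σ₀²) prior on μ is conjugate. Posterior precision = 1/σ₀² + n/σ²; posterior mean is the precision-weighted average of μ₀ and x̄.
Σxᵢ = 68.28 + 66.77 + 59.10 + 58.61 + 69.38 + 44.72 + 65.49 + 70.97 + 55.37 + 49.84 + 63.39 + 59.26 + 52.38 + 47.42 = 830.98, so n·x̄ = 830.98.
σ₀² = 2.84² = 8.0656, σ² = 6.45² = 41.6025; σ² + n·σ₀² = 41.6025 + 14·8.0656 = 154.5209.
Posterior mean = (μ₀/σ₀² + n·x̄/σ²)/(1/σ₀² + n/σ²) = (σ²·μ₀ + σ₀²·n·x̄)/(σ² + n·σ₀²) = (41.6025·59.49 + 8.0656·830.98)/154.5209 = 9177.285013/154.5209 = 59.3919.

59.3919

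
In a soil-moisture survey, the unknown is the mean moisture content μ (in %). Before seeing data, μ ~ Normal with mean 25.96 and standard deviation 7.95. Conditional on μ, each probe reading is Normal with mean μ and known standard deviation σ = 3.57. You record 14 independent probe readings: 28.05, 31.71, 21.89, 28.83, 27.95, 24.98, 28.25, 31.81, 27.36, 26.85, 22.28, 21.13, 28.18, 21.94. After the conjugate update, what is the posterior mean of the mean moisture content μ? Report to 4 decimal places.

For Normal data with known variance σ², a Normal(μ₀, σ₀²) prior on μ is conjugate. Posterior precision = 1/σ₀² + n/σ²; posterior mean is the precision-weighted average of μ₀ and x̄.
Σxᵢ = 28.05 + 31.71 + 21.89 + 28.83 + 27.95 + 24.98 + 28.25 + 31.81 + 27.36 + 26.85 + 22.28 + 21.13 + 28.18 + 21.94 = 371.21, so n·x̄ = 371.21.
σ₀² = 7.95² = 63.2025, σ² = 3.57² = 12.7449; σ² + n·σ₀² = 12.7449 + 14·63.2025 = 897.5799.
Posterior mean = (μ₀/σ₀² + n·x̄/σ²)/(1/σ₀² + n/σ²) = (σ²·μ₀ + σ₀²·n·x̄)/(σ² + n·σ₀²) = (12.7449·25.96 + 63.2025·371.21)/897.5799 = 23792.257629/897.5799 = 26.5071.

26.5071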